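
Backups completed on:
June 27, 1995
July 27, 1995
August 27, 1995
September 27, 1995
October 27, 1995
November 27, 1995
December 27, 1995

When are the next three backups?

January 27, 1996; February 27, 1996; March 27, 1996

Gaps: 30, 31, 31, 30, 31, 30 days — not constant. Every event is on the 27th of the month.
Pattern: the 27th of each month.
January 1996: January 27, 1996.
February 1996: February 27, 1996.
Next: March 1996 → March 27, 1996.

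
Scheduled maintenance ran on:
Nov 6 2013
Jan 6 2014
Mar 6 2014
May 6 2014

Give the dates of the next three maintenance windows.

The day-of-month is always 6 (61, 59, 61 days between events).
So this recurs on the 6th of every 2 months.
July 2014: Jul 6 2014.
September 2014: Sep 6 2014.
November 2014: Nov 6 2014.

Jul 6 2014, Sep 6 2014, Nov 6 2014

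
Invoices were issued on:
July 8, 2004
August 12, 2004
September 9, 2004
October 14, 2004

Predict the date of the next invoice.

All dates are Thursdays, 35, 28, 35 days apart.
Specifically, the 2nd Thursday of each month.
2nd Thursday of November 2004: November 11, 2004.

November 11, 2004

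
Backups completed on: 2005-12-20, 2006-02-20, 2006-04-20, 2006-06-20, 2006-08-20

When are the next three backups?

2006-10-20, 2006-12-20, 2007-02-20

The day-of-month is always 20 (62, 59, 61, 61 days between events).
So this recurs on the 20th of every 2 months.
Next: October 2006 → 2006-10-20.
December 2006: 2006-12-20.
Next: February 2007 → 2007-02-20.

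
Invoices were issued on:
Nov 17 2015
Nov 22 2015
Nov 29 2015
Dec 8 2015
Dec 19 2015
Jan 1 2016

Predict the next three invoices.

Jan 16 2016, Feb 2 2016, Feb 21 2016

The spacing grows by 2 each time: 5, 7, 9, 11, 13 days.
Next gap: 15 days. Jan 1 2016 + 15 days = Jan 16 2016.
Next gap: 17 days. Jan 16 2016 + 17 days = Feb 2 2016.
Next gap: 19 days. Feb 2 2016 + 19 days = Feb 21 2016.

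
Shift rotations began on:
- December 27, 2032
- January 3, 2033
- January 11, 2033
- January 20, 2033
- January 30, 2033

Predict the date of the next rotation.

February 10, 2033

Gaps: 7, 8, 9, 10 days — each gap is 1 larger than the previous one.
Next gap: 11 days. January 30, 2033 + 11 days = February 10, 2033.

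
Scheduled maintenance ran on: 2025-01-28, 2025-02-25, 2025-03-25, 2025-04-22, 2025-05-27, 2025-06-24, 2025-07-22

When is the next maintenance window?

2025-08-26

All dates are Tuesdays, 28, 28, 28, 35, 28, 28 days apart.
Specifically, the 4th Tuesday of each month.
4th Tuesday of August 2025: 2025-08-26.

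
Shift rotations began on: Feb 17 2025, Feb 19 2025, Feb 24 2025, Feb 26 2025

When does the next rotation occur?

Mar 3 2025

Every event lands on a Monday or Wednesday (gaps cycle 2, 5, 2).
So the schedule is: every Monday and Wednesday.
Next Monday: Mar 3 2025.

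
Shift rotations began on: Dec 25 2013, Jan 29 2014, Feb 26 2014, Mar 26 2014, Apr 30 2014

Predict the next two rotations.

All Wednesdays; the gaps (35, 28, 28, 35) vary with month length.
This is the last Wednesday of each month.
May 2014 ends with Wednesday May 28 2014.
June 2014 ends with Wednesday Jun 25 2014.

May 28 2014, Jun 25 2014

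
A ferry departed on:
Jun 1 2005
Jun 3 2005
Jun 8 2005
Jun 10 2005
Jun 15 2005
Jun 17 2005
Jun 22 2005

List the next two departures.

Jun 24 2005, Jun 29 2005

Every event lands on a Wednesday or Friday (gaps cycle 2, 5, 2, 5, 2, 5).
So the schedule is: every Wednesday and Friday.
Next Friday: Jun 24 2005.
Next Wednesday: Jun 29 2005.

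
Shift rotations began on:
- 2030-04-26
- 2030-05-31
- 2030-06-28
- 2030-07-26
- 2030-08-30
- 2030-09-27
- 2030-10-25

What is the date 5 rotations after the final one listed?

Every date is a Friday; gaps 35, 28, 28, 35, 28, 28 days.
Each is the last Friday of its month (at least one falls on the 29th or later, ruling out '4th Friday').
Last Friday of November 2030: 2030-11-29.
Last Friday of December 2030: 2030-12-27.
Last Friday of January 2031: 2031-01-31.
February 2031 ends with Friday 2031-02-28.
Last Friday of March 2031: 2031-03-28.

2031-03-28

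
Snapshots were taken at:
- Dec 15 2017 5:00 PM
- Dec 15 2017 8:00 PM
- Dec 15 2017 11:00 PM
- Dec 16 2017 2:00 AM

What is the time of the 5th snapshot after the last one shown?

Dec 16 2017 5:00 PM

Spacing: 3, 3, 3 h — constant 3 h.
Dec 16 2017 2:00 AM + 3 h = Dec 16 2017 5:00 AM.
Dec 16 2017 5:00 AM + 3 h = Dec 16 2017 8:00 AM.
Dec 16 2017 8:00 AM + 3 h = Dec 16 2017 11:00 AM.
Dec 16 2017 11:00 AM + 3 h = Dec 16 2017 2:00 PM.
Dec 16 2017 2:00 PM + 3 h = Dec 16 2017 5:00 PM.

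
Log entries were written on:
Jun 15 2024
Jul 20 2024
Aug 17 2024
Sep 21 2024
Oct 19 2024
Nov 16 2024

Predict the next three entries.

All dates are Saturdays, 35, 28, 35, 28, 28 days apart.
Specifically, the 3rd Saturday of each month.
3rd Saturday of December 2024: Dec 21 2024.
January 2025 — 3rd Saturday is Jan 18 2025.
February 2025 — 3rd Saturday is Feb 15 2025.

Dec 21 2024, Jan 18 2025, Feb 15 2025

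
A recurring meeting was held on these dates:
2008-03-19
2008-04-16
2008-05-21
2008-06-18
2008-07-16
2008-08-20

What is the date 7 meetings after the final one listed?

2009-03-18

All dates are Wednesdays, 28, 35, 28, 28, 35 days apart.
Specifically, the 3rd Wednesday of each month.
3rd Wednesday of September 2008: 2008-09-17.
October 2008 — 3rd Wednesday is 2008-10-15.
3rd Wednesday of November 2008: 2008-11-19.
3rd Wednesday of December 2008: 2008-12-17.
3rd Wednesday of January 2009: 2009-01-21.
February 2009 — 3rd Wednesday is 2009-02-18.
3rd Wednesday of March 2009: 2009-03-18.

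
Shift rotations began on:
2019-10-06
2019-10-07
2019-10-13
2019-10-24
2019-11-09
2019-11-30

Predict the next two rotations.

Intervals are 1, 6, 11, 16, 21 days — an arithmetic progression with common difference 5.
Next gap: 26 days. 2019-11-30 + 26 days = 2019-12-26.
Next gap: 31 days. 2019-12-26 + 31 days = 2020-01-26.

2019-12-26, 2020-01-26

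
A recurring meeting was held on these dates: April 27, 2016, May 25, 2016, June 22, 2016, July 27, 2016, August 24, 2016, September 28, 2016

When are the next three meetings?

October 26, 2016; November 23, 2016; December 28, 2016

All dates are Wednesdays, 28, 28, 35, 28, 35 days apart.
Specifically, the 4th Wednesday of each month.
October 2016 — 4th Wednesday is October 26, 2016.
4th Wednesday of November 2016: November 23, 2016.
December 2016 — 4th Wednesday is December 28, 2016.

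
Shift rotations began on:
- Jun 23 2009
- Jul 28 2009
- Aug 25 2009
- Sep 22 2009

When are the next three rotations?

Gaps: 35, 28, 28 days — a mix of 28 and 35. Every date is a Tuesday.
Each is the 4th Tuesday of its month.
October 2009 — 4th Tuesday is Oct 27 2009.
November 2009 — 4th Tuesday is Nov 24 2009.
4th Tuesday of December 2009: Dec 22 2009.

Oct 27 2009, Nov 24 2009, Dec 22 2009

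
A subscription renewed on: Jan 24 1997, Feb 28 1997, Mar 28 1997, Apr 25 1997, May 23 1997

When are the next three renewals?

Gaps: 35, 28, 28, 28 days — a mix of 28 and 35. Every date is a Friday.
Each is the 4th Friday of its month.
June 1997 — 4th Friday is Jun 27 1997.
July 1997 — 4th Friday is Jul 25 1997.
4th Friday of August 1997: Aug 22 1997.

Jun 27 1997, Jul 25 1997, Aug 22 1997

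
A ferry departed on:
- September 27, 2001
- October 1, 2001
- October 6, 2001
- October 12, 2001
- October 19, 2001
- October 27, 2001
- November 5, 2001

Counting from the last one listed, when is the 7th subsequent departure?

February 4, 2002

Intervals are 4, 5, 6, 7, 8, 9 days — an arithmetic progression with common difference 1.
Next gap: 10 days. November 5, 2001 + 10 days = November 15, 2001.
Next gap: 11 days. November 15, 2001 + 11 days = November 26, 2001.
Next gap: 12 days. November 26, 2001 + 12 days = December 8, 2001.
Next gap: 13 days. December 8, 2001 + 13 days = December 21, 2001.
Next gap: 14 days. December 21, 2001 + 14 days = January 4, 2002.
Next gap: 15 days. January 4, 2002 + 15 days = January 19, 2002.
Next gap: 16 days. January 19, 2002 + 16 days = February 4, 2002.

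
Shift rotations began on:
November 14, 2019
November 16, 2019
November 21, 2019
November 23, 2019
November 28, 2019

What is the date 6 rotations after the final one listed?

Gaps: 2, 5, 2, 5 days — not constant, but cyclic with period 2.
The events fall on every Thursday and Saturday.
Next Saturday: November 30, 2019.
The following Thursday is December 5, 2019.
The following Saturday is December 7, 2019.
Next Thursday: December 12, 2019.
Next Saturday: December 14, 2019.
Next Thursday: December 19, 2019.

December 19, 2019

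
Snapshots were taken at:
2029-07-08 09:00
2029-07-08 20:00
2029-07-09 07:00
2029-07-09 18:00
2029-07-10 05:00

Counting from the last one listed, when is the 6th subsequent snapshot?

Gaps: 11, 11, 11, 11 hours — each event is 11 hours after the previous one.
2029-07-10 05:00 + 11 h = 2029-07-10 16:00.
2029-07-10 16:00 + 11 h = 2029-07-11 03:00.
2029-07-11 03:00 + 11 h = 2029-07-11 14:00.
2029-07-11 14:00 + 11 h = 2029-07-12 01:00.
2029-07-12 01:00 + 11 h = 2029-07-12 12:00.
2029-07-12 12:00 + 11 h = 2029-07-12 23:00.

2029-07-12 23:00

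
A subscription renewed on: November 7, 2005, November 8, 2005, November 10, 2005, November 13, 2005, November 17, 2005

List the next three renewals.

November 22, 2005; November 28, 2005; December 5, 2005

The spacing grows by 1 each time: 1, 2, 3, 4 days.
Next gap: 5 days. November 17, 2005 + 5 days = November 22, 2005.
Next gap: 6 days. November 22, 2005 + 6 days = November 28, 2005.
Next gap: 7 days. November 28, 2005 + 7 days = December 5, 2005.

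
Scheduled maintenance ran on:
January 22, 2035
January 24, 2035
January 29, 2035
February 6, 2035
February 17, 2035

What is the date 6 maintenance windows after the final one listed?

Intervals are 2, 5, 8, 11 days — an arithmetic progression with common difference 3.
Next gap: 14 days. February 17, 2035 + 14 days = March 3, 2035.
Next gap: 17 days. March 3, 2035 + 17 days = March 20, 2035.
Next gap: 20 days. March 20, 2035 + 20 days = April 9, 2035.
Next gap: 23 days. April 9, 2035 + 23 days = May 2, 2035.
Next gap: 26 days. May 2, 2035 + 26 days = May 28, 2035.
Next gap: 29 days. May 28, 2035 + 29 days = June 26, 2035.

June 26, 2035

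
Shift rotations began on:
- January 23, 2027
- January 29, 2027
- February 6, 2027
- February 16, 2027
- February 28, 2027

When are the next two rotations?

Intervals are 6, 8, 10, 12 days — an arithmetic progression with common difference 2.
Next gap: 14 days. February 28, 2027 + 14 days = March 14, 2027.
Next gap: 16 days. March 14, 2027 + 16 days = March 30, 2027.

March 14, 2027; March 30, 2027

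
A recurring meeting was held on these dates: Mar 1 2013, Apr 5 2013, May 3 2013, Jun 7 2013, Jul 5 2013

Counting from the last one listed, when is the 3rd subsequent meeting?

These are Fridays at 28- or 35-day spacing (35, 28, 35, 28).
The pattern: 1st Friday of the month.
1st Friday of August 2013: Aug 2 2013.
September 2013 — 1st Friday is Sep 6 2013.
1st Friday of October 2013: Oct 4 2013.

Oct 4 2013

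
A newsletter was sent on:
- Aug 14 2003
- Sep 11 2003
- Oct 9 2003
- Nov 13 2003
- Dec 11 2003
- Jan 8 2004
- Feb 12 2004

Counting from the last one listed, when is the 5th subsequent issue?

These are Thursdays at 28- or 35-day spacing (28, 28, 35, 28, 28, 35).
The pattern: 2nd Thursday of the month.
March 2004 — 2nd Thursday is Mar 11 2004.
April 2004 — 2nd Thursday is Apr 8 2004.
May 2004 — 2nd Thursday is May 13 2004.
2nd Thursday of June 2004: Jun 10 2004.
July 2004 — 2nd Thursday is Jul 8 2004.

Jul 8 2004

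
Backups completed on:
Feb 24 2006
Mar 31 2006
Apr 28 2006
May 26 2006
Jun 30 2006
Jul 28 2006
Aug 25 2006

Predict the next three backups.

These are Fridays with 35, 28, 28, 35, 28, 28-day gaps.
Each is the final Friday of its month — Mar 31 2006 is past the 28th, so '4th Friday' doesn't fit.
September 2006 ends with Friday Sep 29 2006.
Last Friday of October 2006: Oct 27 2006.
November 2006 ends with Friday Nov 24 2006.

Sep 29 2006, Oct 27 2006, Nov 24 2006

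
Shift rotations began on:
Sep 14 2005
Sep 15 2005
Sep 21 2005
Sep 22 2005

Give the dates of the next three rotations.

Gaps: 1, 6, 1 days — not constant, but cyclic with period 2.
The events fall on every Wednesday and Thursday.
The following Wednesday is Sep 28 2005.
Next Thursday: Sep 29 2005.
The following Wednesday is Oct 5 2005.

Sep 28 2005, Sep 29 2005, Oct 5 2005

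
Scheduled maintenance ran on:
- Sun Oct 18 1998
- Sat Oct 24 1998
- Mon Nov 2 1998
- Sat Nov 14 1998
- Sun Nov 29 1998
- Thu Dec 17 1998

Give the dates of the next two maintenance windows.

Intervals are 6, 9, 12, 15, 18 days — an arithmetic progression with common difference 3.
Next gap: 21 days. Thu Dec 17 1998 + 21 days = Thu Jan 7 1999.
Next gap: 24 days. Thu Jan 7 1999 + 24 days = Sun Jan 31 1999.

Thu Jan 7 1999, Sun Jan 31 1999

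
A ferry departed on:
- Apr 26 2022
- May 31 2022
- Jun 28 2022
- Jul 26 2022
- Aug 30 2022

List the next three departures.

Sep 27 2022, Oct 25 2022, Nov 29 2022

These are Tuesdays with 35, 28, 28, 35-day gaps.
Each is the final Tuesday of its month — May 31 2022 is past the 28th, so '4th Tuesday' doesn't fit.
September 2022 ends with Tuesday Sep 27 2022.
Last Tuesday of October 2022: Oct 25 2022.
November 2022 ends with Tuesday Nov 29 2022.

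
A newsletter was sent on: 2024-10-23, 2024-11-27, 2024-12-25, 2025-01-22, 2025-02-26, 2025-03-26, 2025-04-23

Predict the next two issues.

2025-05-28, 2025-06-25

All dates are Wednesdays, 35, 28, 28, 35, 28, 28 days apart.
Specifically, the 4th Wednesday of each month.
4th Wednesday of May 2025: 2025-05-28.
June 2025 — 4th Wednesday is 2025-06-25.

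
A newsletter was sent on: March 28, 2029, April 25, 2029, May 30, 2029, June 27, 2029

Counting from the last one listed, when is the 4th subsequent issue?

Every date is a Wednesday; gaps 28, 35, 28 days.
Each is the last Wednesday of its month (at least one falls on the 29th or later, ruling out '4th Wednesday').
July 2029 ends with Wednesday July 25, 2029.
August 2029 ends with Wednesday August 29, 2029.
September 2029 ends with Wednesday September 26, 2029.
Last Wednesday of October 2029: October 31, 2029.

October 31, 2029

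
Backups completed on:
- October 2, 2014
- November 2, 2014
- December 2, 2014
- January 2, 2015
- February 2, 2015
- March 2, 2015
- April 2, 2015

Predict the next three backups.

The day-of-month is always 2 (31, 30, 31, 31, 28, 31 days between events).
So this recurs on the 2nd of each month.
Next: May 2015 → May 2, 2015.
June 2015: June 2, 2015.
July 2015: July 2, 2015.

May 2, 2015; June 2, 2015; July 2, 2015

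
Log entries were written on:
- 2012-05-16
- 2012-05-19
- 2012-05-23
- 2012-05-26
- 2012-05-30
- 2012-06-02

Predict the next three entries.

2012-06-06, 2012-06-09, 2012-06-13

Gaps: 3, 4, 3, 4, 3 days — not constant, but cyclic with period 2.
The events fall on every Wednesday and Saturday.
The following Wednesday is 2012-06-06.
Next Saturday: 2012-06-09.
The following Wednesday is 2012-06-13.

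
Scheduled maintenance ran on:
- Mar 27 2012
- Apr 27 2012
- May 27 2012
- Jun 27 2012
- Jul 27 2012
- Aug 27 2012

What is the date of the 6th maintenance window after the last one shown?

The day-of-month is always 27 (31, 30, 31, 30, 31 days between events).
So this recurs on the 27th of each month.
Next: September 2012 → Sep 27 2012.
October 2012: Oct 27 2012.
November 2012: Nov 27 2012.
Next: December 2012 → Dec 27 2012.
Next: January 2013 → Jan 27 2013.
February 2013: Feb 27 2013.

Feb 27 2013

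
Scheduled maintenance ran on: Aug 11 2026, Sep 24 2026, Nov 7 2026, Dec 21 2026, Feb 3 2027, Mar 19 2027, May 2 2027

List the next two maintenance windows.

Jun 15 2027, Jul 29 2027

The spacing is 44, 44, 44, 44, 44, 44 days — always 44 days.
May 2 2027 + 44 days = Jun 15 2027.
Jun 15 2027 + 44 days = Jul 29 2027.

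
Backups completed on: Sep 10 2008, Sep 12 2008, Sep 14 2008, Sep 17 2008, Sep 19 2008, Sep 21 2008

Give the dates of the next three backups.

Sep 24 2008, Sep 26 2008, Sep 28 2008

The gap pattern 2, 2, 3, 2, 2 repeats every 3 events.
These are the Wednesdays, Fridays and Sundays of each week.
The following Wednesday is Sep 24 2008.
The following Friday is Sep 26 2008.
Next Sunday: Sep 28 2008.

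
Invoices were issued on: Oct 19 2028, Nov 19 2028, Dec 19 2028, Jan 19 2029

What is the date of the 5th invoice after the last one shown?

Jun 19 2029

Each date is the 19th; the gaps (31, 30, 31) track the month lengths.
The rule is the 19th of each month.
Next: February 2029 → Feb 19 2029.
March 2029: Mar 19 2029.
Next: April 2029 → Apr 19 2029.
Next: May 2029 → May 19 2029.
June 2029: Jun 19 2029.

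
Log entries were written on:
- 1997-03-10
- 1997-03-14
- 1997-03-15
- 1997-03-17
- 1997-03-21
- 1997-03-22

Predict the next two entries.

1997-03-24, 1997-03-28

Every event lands on a Monday or Friday or Saturday (gaps cycle 4, 1, 2, 4, 1).
So the schedule is: every Monday, Friday and Saturday.
Next Monday: 1997-03-24.
The following Friday is 1997-03-28.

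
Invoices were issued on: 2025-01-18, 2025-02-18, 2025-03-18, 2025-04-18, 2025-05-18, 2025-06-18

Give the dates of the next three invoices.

2025-07-18, 2025-08-18, 2025-09-18

The day-of-month is always 18 (31, 28, 31, 30, 31 days between events).
So this recurs on the 18th of each month.
Next: July 2025 → 2025-07-18.
Next: August 2025 → 2025-08-18.
September 2025: 2025-09-18.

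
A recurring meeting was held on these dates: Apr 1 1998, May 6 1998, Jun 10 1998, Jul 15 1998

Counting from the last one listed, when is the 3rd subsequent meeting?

Gaps between consecutive events: 35, 35, 35 days — a constant 35-day interval.
Jul 15 1998 + 35 days = Aug 19 1998.
Aug 19 1998 + 35 days = Sep 23 1998.
Sep 23 1998 + 35 days = Oct 28 1998.

Oct 28 1998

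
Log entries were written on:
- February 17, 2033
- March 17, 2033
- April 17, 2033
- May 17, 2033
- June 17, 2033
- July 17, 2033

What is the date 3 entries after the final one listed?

October 17, 2033

The day-of-month is always 17 (28, 31, 30, 31, 30 days between events).
So this recurs on the 17th of each month.
August 2033: August 17, 2033.
Next: September 2033 → September 17, 2033.
October 2033: October 17, 2033.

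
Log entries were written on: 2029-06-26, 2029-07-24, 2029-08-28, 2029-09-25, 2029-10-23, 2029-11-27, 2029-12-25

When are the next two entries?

All dates are Tuesdays, 28, 35, 28, 28, 35, 28 days apart.
Specifically, the 4th Tuesday of each month.
4th Tuesday of January 2030: 2030-01-22.
February 2030 — 4th Tuesday is 2030-02-26.

2030-01-22, 2030-02-26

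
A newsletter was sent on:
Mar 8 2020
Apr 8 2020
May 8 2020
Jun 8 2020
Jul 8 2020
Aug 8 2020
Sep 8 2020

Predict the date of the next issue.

Gaps: 31, 30, 31, 30, 31, 31 days — not constant. Every event is on the 8th of the month.
Pattern: the 8th of each month.
Next: October 2020 → Oct 8 2020.

Oct 8 2020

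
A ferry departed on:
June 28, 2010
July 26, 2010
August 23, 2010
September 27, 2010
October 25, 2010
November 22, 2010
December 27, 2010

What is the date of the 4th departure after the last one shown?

April 25, 2011

Gaps: 28, 28, 35, 28, 28, 35 days — a mix of 28 and 35. Every date is a Monday.
Each is the 4th Monday of its month.
January 2011 — 4th Monday is January 24, 2011.
February 2011 — 4th Monday is February 28, 2011.
4th Monday of March 2011: March 28, 2011.
4th Monday of April 2011: April 25, 2011.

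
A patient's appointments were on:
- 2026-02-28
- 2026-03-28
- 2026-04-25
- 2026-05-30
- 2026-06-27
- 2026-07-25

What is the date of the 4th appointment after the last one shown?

2026-11-28

Every date is a Saturday; gaps 28, 28, 35, 28, 28 days.
Each is the last Saturday of its month (at least one falls on the 29th or later, ruling out '4th Saturday').
Last Saturday of August 2026: 2026-08-29.
Last Saturday of September 2026: 2026-09-26.
October 2026 ends with Saturday 2026-10-31.
Last Saturday of November 2026: 2026-11-28.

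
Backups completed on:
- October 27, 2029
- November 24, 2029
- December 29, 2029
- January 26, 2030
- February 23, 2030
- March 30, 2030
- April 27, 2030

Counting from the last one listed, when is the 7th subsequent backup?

Every date is a Saturday; gaps 28, 35, 28, 28, 35, 28 days.
Each is the last Saturday of its month (at least one falls on the 29th or later, ruling out '4th Saturday').
May 2030 ends with Saturday May 25, 2030.
June 2030 ends with Saturday June 29, 2030.
Last Saturday of July 2030: July 27, 2030.
Last Saturday of August 2030: August 31, 2030.
Last Saturday of September 2030: September 28, 2030.
Last Saturday of October 2030: October 26, 2030.
November 2030 ends with Saturday November 30, 2030.

November 30, 2030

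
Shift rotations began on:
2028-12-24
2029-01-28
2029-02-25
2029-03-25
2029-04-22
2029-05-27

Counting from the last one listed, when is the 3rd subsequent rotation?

2029-08-26

All dates are Sundays, 35, 28, 28, 28, 35 days apart.
Specifically, the 4th Sunday of each month.
June 2029 — 4th Sunday is 2029-06-24.
July 2029 — 4th Sunday is 2029-07-22.
4th Sunday of August 2029: 2029-08-26.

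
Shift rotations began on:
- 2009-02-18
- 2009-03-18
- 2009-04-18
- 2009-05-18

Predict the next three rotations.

2009-06-18, 2009-07-18, 2009-08-18

Each date is the 18th; the gaps (28, 31, 30) track the month lengths.
The rule is the 18th of each month.
June 2009: 2009-06-18.
Next: July 2009 → 2009-07-18.
Next: August 2009 → 2009-08-18.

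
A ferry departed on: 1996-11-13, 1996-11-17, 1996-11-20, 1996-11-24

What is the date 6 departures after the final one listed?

1996-12-15

Gaps: 4, 3, 4 days — not constant, but cyclic with period 2.
The events fall on every Wednesday and Sunday.
The following Wednesday is 1996-11-27.
The following Sunday is 1996-12-01.
Next Wednesday: 1996-12-04.
Next Sunday: 1996-12-08.
Next Wednesday: 1996-12-11.
Next Sunday: 1996-12-15.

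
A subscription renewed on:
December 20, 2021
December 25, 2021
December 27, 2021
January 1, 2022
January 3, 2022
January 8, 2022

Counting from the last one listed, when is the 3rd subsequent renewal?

The gap pattern 5, 2, 5, 2, 5 repeats every 2 events.
These are the Mondays and Saturdays of each week.
The following Monday is January 10, 2022.
The following Saturday is January 15, 2022.
Next Monday: January 17, 2022.

January 17, 2022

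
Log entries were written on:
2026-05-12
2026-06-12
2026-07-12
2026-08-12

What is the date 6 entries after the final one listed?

2027-02-12

Each date is the 12th; the gaps (31, 30, 31) track the month lengths.
The rule is the 12th of each month.
Next: September 2026 → 2026-09-12.
October 2026: 2026-10-12.
Next: November 2026 → 2026-11-12.
Next: December 2026 → 2026-12-12.
January 2027: 2027-01-12.
Next: February 2027 → 2027-02-12.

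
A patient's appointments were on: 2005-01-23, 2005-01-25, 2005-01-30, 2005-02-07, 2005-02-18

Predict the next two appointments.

The spacing grows by 3 each time: 2, 5, 8, 11 days.
Next gap: 14 days. 2005-02-18 + 14 days = 2005-03-04.
Next gap: 17 days. 2005-03-04 + 17 days = 2005-03-21.

2005-03-04, 2005-03-21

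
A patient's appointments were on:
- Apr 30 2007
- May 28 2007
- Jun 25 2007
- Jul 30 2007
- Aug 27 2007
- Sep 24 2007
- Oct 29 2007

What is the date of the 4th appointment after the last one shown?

Feb 25 2008

These are Mondays with 28, 28, 35, 28, 28, 35-day gaps.
Each is the final Monday of its month — Apr 30 2007 is past the 28th, so '4th Monday' doesn't fit.
November 2007 ends with Monday Nov 26 2007.
Last Monday of December 2007: Dec 31 2007.
Last Monday of January 2008: Jan 28 2008.
Last Monday of February 2008: Feb 25 2008.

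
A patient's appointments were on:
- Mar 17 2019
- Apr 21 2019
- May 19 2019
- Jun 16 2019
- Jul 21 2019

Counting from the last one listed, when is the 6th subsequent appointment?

Jan 19 2020

All dates are Sundays, 35, 28, 28, 35 days apart.
Specifically, the 3rd Sunday of each month.
3rd Sunday of August 2019: Aug 18 2019.
3rd Sunday of September 2019: Sep 15 2019.
3rd Sunday of October 2019: Oct 20 2019.
3rd Sunday of November 2019: Nov 17 2019.
3rd Sunday of December 2019: Dec 15 2019.
January 2020 — 3rd Sunday is Jan 19 2020.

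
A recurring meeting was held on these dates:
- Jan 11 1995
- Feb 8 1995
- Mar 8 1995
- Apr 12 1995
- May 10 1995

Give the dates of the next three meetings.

Jun 14 1995, Jul 12 1995, Aug 9 1995

All dates are Wednesdays, 28, 28, 35, 28 days apart.
Specifically, the 2nd Wednesday of each month.
2nd Wednesday of June 1995: Jun 14 1995.
2nd Wednesday of July 1995: Jul 12 1995.
2nd Wednesday of August 1995: Aug 9 1995.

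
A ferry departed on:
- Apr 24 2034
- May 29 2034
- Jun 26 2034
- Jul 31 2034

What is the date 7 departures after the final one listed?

All Mondays; the gaps (35, 28, 35) vary with month length.
This is the last Monday of each month.
Last Monday of August 2034: Aug 28 2034.
September 2034 ends with Monday Sep 25 2034.
Last Monday of October 2034: Oct 30 2034.
Last Monday of November 2034: Nov 27 2034.
December 2034 ends with Monday Dec 25 2034.
January 2035 ends with Monday Jan 29 2035.
February 2035 ends with Monday Feb 26 2035.

Feb 26 2035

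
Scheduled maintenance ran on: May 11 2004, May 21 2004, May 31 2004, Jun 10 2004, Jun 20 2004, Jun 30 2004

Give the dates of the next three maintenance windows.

The spacing is 10, 10, 10, 10, 10 days — always 10 days.
Jun 30 2004 + 10 days = Jul 10 2004.
Jul 10 2004 + 10 days = Jul 20 2004.
Jul 20 2004 + 10 days = Jul 30 2004.

Jul 10 2004, Jul 20 2004, Jul 30 2004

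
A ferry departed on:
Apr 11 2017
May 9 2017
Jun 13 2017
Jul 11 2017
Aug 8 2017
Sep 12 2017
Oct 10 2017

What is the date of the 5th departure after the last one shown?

Mar 13 2018

These are Tuesdays at 28- or 35-day spacing (28, 35, 28, 28, 35, 28).
The pattern: 2nd Tuesday of the month.
November 2017 — 2nd Tuesday is Nov 14 2017.
2nd Tuesday of December 2017: Dec 12 2017.
2nd Tuesday of January 2018: Jan 9 2018.
February 2018 — 2nd Tuesday is Feb 13 2018.
March 2018 — 2nd Tuesday is Mar 13 2018.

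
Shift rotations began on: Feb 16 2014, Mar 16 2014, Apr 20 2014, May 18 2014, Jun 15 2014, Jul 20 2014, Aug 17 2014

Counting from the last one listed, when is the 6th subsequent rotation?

Feb 15 2015

These are Sundays at 28- or 35-day spacing (28, 35, 28, 28, 35, 28).
The pattern: 3rd Sunday of the month.
3rd Sunday of September 2014: Sep 21 2014.
October 2014 — 3rd Sunday is Oct 19 2014.
3rd Sunday of November 2014: Nov 16 2014.
December 2014 — 3rd Sunday is Dec 21 2014.
3rd Sunday of January 2015: Jan 18 2015.
February 2015 — 3rd Sunday is Feb 15 2015.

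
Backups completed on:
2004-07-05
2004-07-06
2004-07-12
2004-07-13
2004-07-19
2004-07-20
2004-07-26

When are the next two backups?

Gaps: 1, 6, 1, 6, 1, 6 days — not constant, but cyclic with period 2.
The events fall on every Monday and Tuesday.
Next Tuesday: 2004-07-27.
Next Monday: 2004-08-02.

2004-07-27, 2004-08-02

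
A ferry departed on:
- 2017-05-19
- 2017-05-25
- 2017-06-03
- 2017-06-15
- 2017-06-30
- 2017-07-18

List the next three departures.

2017-08-08, 2017-09-01, 2017-09-28

The spacing grows by 3 each time: 6, 9, 12, 15, 18 days.
Next gap: 21 days. 2017-07-18 + 21 days = 2017-08-08.
Next gap: 24 days. 2017-08-08 + 24 days = 2017-09-01.
Next gap: 27 days. 2017-09-01 + 27 days = 2017-09-28.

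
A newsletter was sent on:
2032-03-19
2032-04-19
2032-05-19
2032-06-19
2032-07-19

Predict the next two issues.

2032-08-19, 2032-09-19

Each date is the 19th; the gaps (31, 30, 31, 30) track the month lengths.
The rule is the 19th of each month.
Next: August 2032 → 2032-08-19.
September 2032: 2032-09-19.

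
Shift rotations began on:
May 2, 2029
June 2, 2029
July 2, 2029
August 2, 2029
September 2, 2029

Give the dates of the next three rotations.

Each date is the 2nd; the gaps (31, 30, 31, 31) track the month lengths.
The rule is the 2nd of each month.
October 2029: October 2, 2029.
Next: November 2029 → November 2, 2029.
Next: December 2029 → December 2, 2029.

October 2, 2029; November 2, 2029; December 2, 2029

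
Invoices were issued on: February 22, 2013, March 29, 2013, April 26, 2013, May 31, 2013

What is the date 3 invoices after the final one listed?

All Fridays; the gaps (35, 28, 35) vary with month length.
This is the last Friday of each month.
June 2013 ends with Friday June 28, 2013.
Last Friday of July 2013: July 26, 2013.
August 2013 ends with Friday August 30, 2013.

August 30, 2013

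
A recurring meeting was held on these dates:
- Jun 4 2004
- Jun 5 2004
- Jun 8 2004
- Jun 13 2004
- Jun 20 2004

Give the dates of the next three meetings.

The spacing grows by 2 each time: 1, 3, 5, 7 days.
Next gap: 9 days. Jun 20 2004 + 9 days = Jun 29 2004.
Next gap: 11 days. Jun 29 2004 + 11 days = Jul 10 2004.
Next gap: 13 days. Jul 10 2004 + 13 days = Jul 23 2004.

Jun 29 2004, Jul 10 2004, Jul 23 2004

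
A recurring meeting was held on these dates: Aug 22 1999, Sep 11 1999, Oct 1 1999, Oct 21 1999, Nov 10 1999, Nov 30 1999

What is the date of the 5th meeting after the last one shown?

Gaps between consecutive events: 20, 20, 20, 20, 20 days — a constant 20-day interval.
Nov 30 1999 + 20 days = Dec 20 1999.
Dec 20 1999 + 20 days = Jan 9 2000.
Jan 9 2000 + 20 days = Jan 29 2000.
Jan 29 2000 + 20 days = Feb 18 2000.
Feb 18 2000 + 20 days = Mar 9 2000.

Mar 9 2000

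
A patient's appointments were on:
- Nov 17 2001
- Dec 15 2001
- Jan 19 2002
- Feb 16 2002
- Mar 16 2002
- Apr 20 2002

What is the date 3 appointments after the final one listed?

These are Saturdays at 28- or 35-day spacing (28, 35, 28, 28, 35).
The pattern: 3rd Saturday of the month.
3rd Saturday of May 2002: May 18 2002.
June 2002 — 3rd Saturday is Jun 15 2002.
July 2002 — 3rd Saturday is Jul 20 2002.

Jul 20 2002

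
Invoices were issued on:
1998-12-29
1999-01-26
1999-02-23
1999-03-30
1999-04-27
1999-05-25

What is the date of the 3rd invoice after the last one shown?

1999-08-31

Every date is a Tuesday; gaps 28, 28, 35, 28, 28 days.
Each is the last Tuesday of its month (at least one falls on the 29th or later, ruling out '4th Tuesday').
Last Tuesday of June 1999: 1999-06-29.
Last Tuesday of July 1999: 1999-07-27.
August 1999 ends with Tuesday 1999-08-31.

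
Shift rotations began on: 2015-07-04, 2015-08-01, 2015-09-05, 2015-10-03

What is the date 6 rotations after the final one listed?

2016-04-02

Gaps: 28, 35, 28 days — a mix of 28 and 35. Every date is a Saturday.
Each is the 1st Saturday of its month.
1st Saturday of November 2015: 2015-11-07.
1st Saturday of December 2015: 2015-12-05.
1st Saturday of January 2016: 2016-01-02.
1st Saturday of February 2016: 2016-02-06.
1st Saturday of March 2016: 2016-03-05.
April 2016 — 1st Saturday is 2016-04-02.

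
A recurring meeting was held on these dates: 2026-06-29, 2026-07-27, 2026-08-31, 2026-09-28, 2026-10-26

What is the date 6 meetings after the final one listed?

2027-04-26

Every date is a Monday; gaps 28, 35, 28, 28 days.
Each is the last Monday of its month (at least one falls on the 29th or later, ruling out '4th Monday').
November 2026 ends with Monday 2026-11-30.
Last Monday of December 2026: 2026-12-28.
Last Monday of January 2027: 2027-01-25.
February 2027 ends with Monday 2027-02-22.
March 2027 ends with Monday 2027-03-29.
Last Monday of April 2027: 2027-04-26.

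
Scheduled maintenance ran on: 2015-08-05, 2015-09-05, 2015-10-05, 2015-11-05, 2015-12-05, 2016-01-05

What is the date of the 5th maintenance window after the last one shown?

Gaps: 31, 30, 31, 30, 31 days — not constant. Every event is on the 5th of the month.
Pattern: the 5th of each month.
February 2016: 2016-02-05.
Next: March 2016 → 2016-03-05.
Next: April 2016 → 2016-04-05.
Next: May 2016 → 2016-05-05.
Next: June 2016 → 2016-06-05.

2016-06-05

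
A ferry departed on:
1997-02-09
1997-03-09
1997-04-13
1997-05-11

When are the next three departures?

1997-06-08, 1997-07-13, 1997-08-10

Gaps: 28, 35, 28 days — a mix of 28 and 35. Every date is a Sunday.
Each is the 2nd Sunday of its month.
2nd Sunday of June 1997: 1997-06-08.
July 1997 — 2nd Sunday is 1997-07-13.
August 1997 — 2nd Sunday is 1997-08-10.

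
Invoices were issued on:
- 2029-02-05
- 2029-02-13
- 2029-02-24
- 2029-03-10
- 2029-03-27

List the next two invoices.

2029-04-16, 2029-05-09

Intervals are 8, 11, 14, 17 days — an arithmetic progression with common difference 3.
Next gap: 20 days. 2029-03-27 + 20 days = 2029-04-16.
Next gap: 23 days. 2029-04-16 + 23 days = 2029-05-09.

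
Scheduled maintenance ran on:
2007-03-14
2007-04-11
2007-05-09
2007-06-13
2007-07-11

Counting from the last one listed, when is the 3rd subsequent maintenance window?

These are Wednesdays at 28- or 35-day spacing (28, 28, 35, 28).
The pattern: 2nd Wednesday of the month.
August 2007 — 2nd Wednesday is 2007-08-08.
September 2007 — 2nd Wednesday is 2007-09-12.
October 2007 — 2nd Wednesday is 2007-10-10.

2007-10-10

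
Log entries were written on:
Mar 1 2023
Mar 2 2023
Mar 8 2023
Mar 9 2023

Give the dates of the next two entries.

Gaps: 1, 6, 1 days — not constant, but cyclic with period 2.
The events fall on every Wednesday and Thursday.
The following Wednesday is Mar 15 2023.
Next Thursday: Mar 16 2023.

Mar 15 2023, Mar 16 2023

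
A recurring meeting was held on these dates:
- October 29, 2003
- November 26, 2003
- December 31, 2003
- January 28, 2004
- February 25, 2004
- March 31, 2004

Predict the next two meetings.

Every date is a Wednesday; gaps 28, 35, 28, 28, 35 days.
Each is the last Wednesday of its month (at least one falls on the 29th or later, ruling out '4th Wednesday').
Last Wednesday of April 2004: April 28, 2004.
May 2004 ends with Wednesday May 26, 2004.

April 28, 2004; May 26, 2004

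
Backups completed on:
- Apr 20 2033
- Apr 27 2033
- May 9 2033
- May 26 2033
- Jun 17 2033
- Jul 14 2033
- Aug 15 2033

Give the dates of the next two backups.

The spacing grows by 5 each time: 7, 12, 17, 22, 27, 32 days.
Next gap: 37 days. Aug 15 2033 + 37 days = Sep 21 2033.
Next gap: 42 days. Sep 21 2033 + 42 days = Nov 2 2033.

Sep 21 2033, Nov 2 2033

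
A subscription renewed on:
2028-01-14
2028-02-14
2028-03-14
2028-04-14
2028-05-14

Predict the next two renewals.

Gaps: 31, 29, 31, 30 days — not constant. Every event is on the 14th of the month.
Pattern: the 14th of each month.
June 2028: 2028-06-14.
Next: July 2028 → 2028-07-14.

2028-06-14, 2028-07-14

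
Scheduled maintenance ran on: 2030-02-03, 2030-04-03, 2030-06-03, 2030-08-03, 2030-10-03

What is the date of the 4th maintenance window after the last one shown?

Gaps: 59, 61, 61, 61 days — not constant. Every event is on the 3rd of the month.
Pattern: the 3rd of every 2 months.
December 2030: 2030-12-03.
Next: February 2031 → 2031-02-03.
April 2031: 2031-04-03.
Next: June 2031 → 2031-06-03.

2031-06-03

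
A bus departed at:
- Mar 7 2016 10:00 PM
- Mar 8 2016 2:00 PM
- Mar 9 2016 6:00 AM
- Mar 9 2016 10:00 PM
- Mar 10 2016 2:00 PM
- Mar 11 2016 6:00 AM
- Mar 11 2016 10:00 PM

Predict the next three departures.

Mar 12 2016 2:00 PM, Mar 13 2016 6:00 AM, Mar 13 2016 10:00 PM

The interval is a steady 16 hours (16, 16, 16, 16, 16, 16).
Mar 11 2016 10:00 PM + 16 h = Mar 12 2016 2:00 PM.
Mar 12 2016 2:00 PM + 16 h = Mar 13 2016 6:00 AM.
Mar 13 2016 6:00 AM + 16 h = Mar 13 2016 10:00 PM.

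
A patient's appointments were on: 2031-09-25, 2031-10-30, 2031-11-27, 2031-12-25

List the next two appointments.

These are Thursdays with 35, 28, 28-day gaps.
Each is the final Thursday of its month — 2031-10-30 is past the 28th, so '4th Thursday' doesn't fit.
Last Thursday of January 2032: 2032-01-29.
Last Thursday of February 2032: 2032-02-26.

2032-01-29, 2032-02-26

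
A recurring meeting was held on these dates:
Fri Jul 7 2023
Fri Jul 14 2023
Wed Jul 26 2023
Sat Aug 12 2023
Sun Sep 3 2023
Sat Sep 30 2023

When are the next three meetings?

Gaps: 7, 12, 17, 22, 27 days — each gap is 5 larger than the previous one.
Next gap: 32 days. Sat Sep 30 2023 + 32 days = Wed Nov 1 2023.
Next gap: 37 days. Wed Nov 1 2023 + 37 days = Fri Dec 8 2023.
Next gap: 42 days. Fri Dec 8 2023 + 42 days = Fri Jan 19 2024.

Wed Nov 1 2023, Fri Dec 8 2023, Fri Jan 19 2024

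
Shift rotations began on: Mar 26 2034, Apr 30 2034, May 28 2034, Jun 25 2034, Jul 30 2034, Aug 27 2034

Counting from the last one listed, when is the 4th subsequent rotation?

Dec 31 2034

Every date is a Sunday; gaps 35, 28, 28, 35, 28 days.
Each is the last Sunday of its month (at least one falls on the 29th or later, ruling out '4th Sunday').
September 2034 ends with Sunday Sep 24 2034.
Last Sunday of October 2034: Oct 29 2034.
Last Sunday of November 2034: Nov 26 2034.
December 2034 ends with Sunday Dec 31 2034.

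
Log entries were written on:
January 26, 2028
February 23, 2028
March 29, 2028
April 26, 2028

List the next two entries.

May 31, 2028; June 28, 2028

These are Wednesdays with 28, 35, 28-day gaps.
Each is the final Wednesday of its month — March 29, 2028 is past the 28th, so '4th Wednesday' doesn't fit.
Last Wednesday of May 2028: May 31, 2028.
June 2028 ends with Wednesday June 28, 2028.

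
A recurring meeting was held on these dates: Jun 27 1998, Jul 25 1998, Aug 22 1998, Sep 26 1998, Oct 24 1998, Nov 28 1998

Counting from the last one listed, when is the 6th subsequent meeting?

These are Saturdays at 28- or 35-day spacing (28, 28, 35, 28, 35).
The pattern: 4th Saturday of the month.
December 1998 — 4th Saturday is Dec 26 1998.
4th Saturday of January 1999: Jan 23 1999.
4th Saturday of February 1999: Feb 27 1999.
4th Saturday of March 1999: Mar 27 1999.
April 1999 — 4th Saturday is Apr 24 1999.
4th Saturday of May 1999: May 22 1999.

May 22 1999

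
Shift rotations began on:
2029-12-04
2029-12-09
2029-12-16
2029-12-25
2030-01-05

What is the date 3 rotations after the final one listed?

The spacing grows by 2 each time: 5, 7, 9, 11 days.
Next gap: 13 days. 2030-01-05 + 13 days = 2030-01-18.
Next gap: 15 days. 2030-01-18 + 15 days = 2030-02-02.
Next gap: 17 days. 2030-02-02 + 17 days = 2030-02-19.

2030-02-19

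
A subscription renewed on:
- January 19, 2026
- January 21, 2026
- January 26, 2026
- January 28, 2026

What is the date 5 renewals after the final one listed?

Every event lands on a Monday or Wednesday (gaps cycle 2, 5, 2).
So the schedule is: every Monday and Wednesday.
The following Monday is February 2, 2026.
The following Wednesday is February 4, 2026.
Next Monday: February 9, 2026.
Next Wednesday: February 11, 2026.
The following Monday is February 16, 2026.

February 16, 2026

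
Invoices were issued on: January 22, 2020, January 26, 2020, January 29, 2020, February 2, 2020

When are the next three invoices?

Every event lands on a Wednesday or Sunday (gaps cycle 4, 3, 4).
So the schedule is: every Wednesday and Sunday.
The following Wednesday is February 5, 2020.
Next Sunday: February 9, 2020.
Next Wednesday: February 12, 2020.

February 5, 2020; February 9, 2020; February 12, 2020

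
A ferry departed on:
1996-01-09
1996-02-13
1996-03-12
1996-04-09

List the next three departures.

All dates are Tuesdays, 35, 28, 28 days apart.
Specifically, the 2nd Tuesday of each month.
May 1996 — 2nd Tuesday is 1996-05-14.
2nd Tuesday of June 1996: 1996-06-11.
July 1996 — 2nd Tuesday is 1996-07-09.

1996-05-14, 1996-06-11, 1996-07-09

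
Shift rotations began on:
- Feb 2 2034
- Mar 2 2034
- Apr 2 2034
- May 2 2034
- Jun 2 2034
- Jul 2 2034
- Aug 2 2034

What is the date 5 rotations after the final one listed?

Each date is the 2nd; the gaps (28, 31, 30, 31, 30, 31) track the month lengths.
The rule is the 2nd of each month.
September 2034: Sep 2 2034.
October 2034: Oct 2 2034.
Next: November 2034 → Nov 2 2034.
Next: December 2034 → Dec 2 2034.
January 2035: Jan 2 2035.

Jan 2 2035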